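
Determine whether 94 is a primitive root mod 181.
94^{90} ≡ 1 mod 181 and 90 < 180, so ord_181(94) = 90 ≠ 180 and 94 is not a primitive root.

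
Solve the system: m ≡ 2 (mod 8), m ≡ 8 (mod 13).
M = 8 × 13 = 104. M₁ = 13, y₁ ≡ 5 (mod 8). M₂ = 8, y₂ ≡ 5 (mod 13). m = 2×13×5 + 8×8×5 ≡ 34 (mod 104)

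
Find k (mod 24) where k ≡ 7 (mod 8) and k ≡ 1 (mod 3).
M = 8 × 3 = 24. M₁ = 3, y₁ ≡ 3 (mod 8). M₂ = 8, y₂ ≡ 2 (mod 3). k = 7×3×3 + 1×8×2 ≡ 7 (mod 24)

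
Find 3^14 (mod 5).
Using Fermat: 3^{4} ≡ 1 (mod 5). 14 ≡ 2 (mod 4). So 3^{14} ≡ 3^{2} ≡ 4 (mod 5)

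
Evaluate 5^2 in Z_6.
5^{2} = 25 ≡ 1 (mod 6)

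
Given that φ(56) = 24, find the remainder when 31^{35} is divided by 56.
By Euler: 31^{24} ≡ 1 (mod 56) since gcd(31, 56) = 1. 35 = 1×24 + 11. So 31^{35} ≡ 31^{11} ≡ 47 (mod 56)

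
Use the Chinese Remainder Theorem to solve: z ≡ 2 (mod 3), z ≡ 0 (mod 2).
M = 3 × 2 = 6. M₁ = 2, y₁ ≡ 2 (mod 3). M₂ = 3, y₂ ≡ 1 (mod 2). z = 2×2×2 + 0×3×1 ≡ 2 (mod 6)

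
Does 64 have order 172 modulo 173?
64^{86} ≡ 1 mod 173 and 86 < 172, so ord_173(64) = 86 ≠ 172 and 64 is not a primitive root.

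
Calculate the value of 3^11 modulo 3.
By repeated squaring mod 3: 3^{1}≡0, 3^{2}≡0, 3^{4}≡0, 3^{8}≡0. Then 3^{11} = 3^{8+2+1} ≡ 0 × 0 × 0 ≡ 0 mod 3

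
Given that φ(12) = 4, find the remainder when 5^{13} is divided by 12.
By Euler: 5^{4} ≡ 1 mod 12 since gcd(5, 12) = 1. 13 = 3×4 + 1. So 5^{13} ≡ 5^{1} ≡ 5 mod 12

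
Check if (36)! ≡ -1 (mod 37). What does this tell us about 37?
(36)! mod 37 = 36. Since this equals -1 (mod 37), Wilson confirms 37 is prime.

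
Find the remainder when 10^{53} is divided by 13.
By Fermat: 10^{12} ≡ 1 (mod 13). 53 = 4×12 + 5. So 10^{53} ≡ 10^{5} ≡ 4 (mod 13)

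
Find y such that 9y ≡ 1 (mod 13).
Since 13 is prime, by Fermat 9^(-1) ≡ 9^{11} ≡ 3 (mod 13). Verify: 9 × 3 = 27 ≡ 1 (mod 13)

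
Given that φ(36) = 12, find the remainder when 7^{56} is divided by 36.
By Euler: 7^{12} ≡ 1 (mod 36) since gcd(7, 36) = 1. 56 = 4×12 + 8. So 7^{56} ≡ 7^{8} ≡ 13 (mod 36)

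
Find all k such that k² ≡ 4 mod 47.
The square roots of 4 mod 47 are 2 and 45. Verify: 2² = 4 ≡ 4 mod 47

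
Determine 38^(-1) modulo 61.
Since 61 is prime, by Fermat 38^(-1) ≡ 38^{59} ≡ 53 (mod 61). Verify: 38 × 53 = 2014 ≡ 1 (mod 61)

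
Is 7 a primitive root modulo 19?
7^{3} ≡ 1 mod 19 and 3 < 18, so ord_19(7) = 3 ≠ 18 and 7 is not a primitive root.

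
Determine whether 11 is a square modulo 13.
By Euler's criterion: 11^{6} ≡ 12 (mod 13). Since this equals -1 (≡ 12), 11 is not a QR.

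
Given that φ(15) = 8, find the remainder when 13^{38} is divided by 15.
By Euler: 13^{8} ≡ 1 (mod 15) since gcd(13, 15) = 1. 38 = 4×8 + 6. So 13^{38} ≡ 13^{6} ≡ 4 (mod 15)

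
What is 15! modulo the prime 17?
(16)! = (15)! × (16) ≡ -1 mod 17. So (15)! ≡ -1 × (16)^(-1) ≡ (-1)×(-1) = 1 mod 17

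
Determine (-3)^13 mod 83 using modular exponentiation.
By repeated squaring mod 83: (-3)^{1}≡80, (-3)^{2}≡9, (-3)^{4}≡81, (-3)^{8}≡4. Then (-3)^{13} = (-3)^{8+4+1} ≡ 4 × 81 × 80 ≡ 24 mod 83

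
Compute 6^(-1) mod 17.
Since 17 is prime, by Fermat 6^(-1) ≡ 6^{15} ≡ 3 mod 17. Verify: 6 × 3 = 18 ≡ 1 mod 17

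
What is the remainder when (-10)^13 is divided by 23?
By repeated squaring (mod 23): (-10)^{1}≡13, (-10)^{2}≡8, (-10)^{4}≡18, (-10)^{8}≡2. Then (-10)^{13} = (-10)^{8+4+1} ≡ 2 × 18 × 13 ≡ 8 (mod 23)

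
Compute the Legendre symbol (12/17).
(12/17) = 12^{8} mod 17 = -1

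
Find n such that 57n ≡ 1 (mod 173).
Since 173 is prime, by Fermat 57^(-1) ≡ 57^{171} ≡ 85 (mod 173). Verify: 57 × 85 = 4845 ≡ 1 (mod 173)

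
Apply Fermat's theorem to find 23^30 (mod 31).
By Fermat's Little Theorem, 23^{30} ≡ 1 (mod 31) since 31 is prime and gcd(23, 31) = 1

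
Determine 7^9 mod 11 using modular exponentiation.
By repeated squaring mod 11: 7^{1}≡7, 7^{2}≡5, 7^{4}≡3, 7^{8}≡9. Then 7^{9} = 7^{8+1} ≡ 9 × 7 ≡ 8 mod 11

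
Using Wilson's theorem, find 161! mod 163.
(162)! = (161)! × (162) ≡ -1 (mod 163). So (161)! ≡ -1 × (162)^(-1) ≡ (-1)×(-1) = 1 (mod 163)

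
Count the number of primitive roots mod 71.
A prime p has φ(p-1) primitive roots; here φ(70) = 24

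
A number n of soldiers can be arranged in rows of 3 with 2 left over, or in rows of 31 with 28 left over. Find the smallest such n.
M = 3 × 31 = 93. M₁ = 31, y₁ ≡ 1 mod 3. M₂ = 3, y₂ ≡ 21 mod 31. n = 2×31×1 + 28×3×21 ≡ 59 mod 93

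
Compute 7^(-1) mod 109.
Since 109 is prime, by Fermat 7^(-1) ≡ 7^{107} ≡ 78 mod 109. Verify: 7 × 78 = 546 ≡ 1 mod 109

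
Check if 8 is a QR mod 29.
By Euler's criterion: 8^{14} ≡ 28 (mod 29). Since this equals -1 (≡ 28), 8 is not a QR.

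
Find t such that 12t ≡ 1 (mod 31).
Since 31 is prime, by Fermat 12^(-1) ≡ 12^{29} ≡ 13 (mod 31). Verify: 12 × 13 = 156 ≡ 1 (mod 31)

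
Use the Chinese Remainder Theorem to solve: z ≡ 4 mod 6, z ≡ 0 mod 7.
M = 6 × 7 = 42. M₁ = 7, y₁ ≡ 1 mod 6. M₂ = 6, y₂ ≡ 6 mod 7. z = 4×7×1 + 0×6×6 ≡ 28 mod 42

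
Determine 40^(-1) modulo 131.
Since 131 is prime, by Fermat 40^(-1) ≡ 40^{129} ≡ 95 (mod 131). Verify: 40 × 95 = 3800 ≡ 1 (mod 131)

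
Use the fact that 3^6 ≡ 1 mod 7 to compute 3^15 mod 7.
By Fermat: 3^{6} ≡ 1 mod 7. 15 = 2×6 + 3. So 3^{15} ≡ 3^{3} ≡ 6 mod 7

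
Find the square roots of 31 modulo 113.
The square roots of 31 mod 113 are 12 and 101. Verify: 12² = 144 ≡ 31 mod 113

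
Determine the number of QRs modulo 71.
For prime 71, there are (p-1)/2 = (71-1)/2 = 35 quadratic residues (excluding 0).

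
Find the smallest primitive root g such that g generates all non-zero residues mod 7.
g = 3. Powers: [3, 2, 6, 4, 5, 1] generates all 6 non-zero residues.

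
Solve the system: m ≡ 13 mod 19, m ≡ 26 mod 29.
M = 19 × 29 = 551. M₁ = 29, y₁ ≡ 2 mod 19. M₂ = 19, y₂ ≡ 26 mod 29. m = 13×29×2 + 26×19×26 ≡ 374 mod 551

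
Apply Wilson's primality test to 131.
(130)! mod 131 = 130. Since 130 ≡ -1 mod 131, 131 is prime.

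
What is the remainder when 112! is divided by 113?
By Wilson's theorem, (112)! ≡ -1 ≡ 112 (mod 113)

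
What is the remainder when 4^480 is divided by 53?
Using Fermat: 4^{52} ≡ 1 (mod 53). 480 ≡ 12 (mod 52). So 4^{480} ≡ 4^{12} ≡ 13 (mod 53)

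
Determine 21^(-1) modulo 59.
Since 59 is prime, by Fermat 21^(-1) ≡ 21^{57} ≡ 45 (mod 59). Verify: 21 × 45 = 945 ≡ 1 (mod 59)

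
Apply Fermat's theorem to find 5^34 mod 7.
By Fermat: 5^{6} ≡ 1 mod 7. 34 = 5×6 + 4. So 5^{34} ≡ 5^{4} ≡ 2 mod 7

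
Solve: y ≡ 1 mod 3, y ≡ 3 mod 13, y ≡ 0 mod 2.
M = 3 × 13 × 2 = 78. M₁ = 26, y₁ ≡ 2 mod 3. M₂ = 6, y₂ ≡ 11 mod 13. M₃ = 39, y₃ ≡ 1 mod 2. y = 1×26×2 + 3×6×11 + 0×39×1 ≡ 16 mod 78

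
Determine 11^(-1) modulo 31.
Since 31 is prime, by Fermat 11^(-1) ≡ 11^{29} ≡ 17 mod 31. Verify: 11 × 17 = 187 ≡ 1 mod 31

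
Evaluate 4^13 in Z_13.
Using Fermat: 4^{12} ≡ 1 (mod 13). 13 ≡ 1 (mod 12). So 4^{13} ≡ 4^{1} ≡ 4 (mod 13)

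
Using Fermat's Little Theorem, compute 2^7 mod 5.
By Fermat: 2^{4} ≡ 1 (mod 5). So 2^{7} = 2^{4} · 2^{3} ≡ 2^{3} ≡ 3 (mod 5)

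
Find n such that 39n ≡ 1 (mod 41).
Since 41 is prime, by Fermat 39^(-1) ≡ 39^{39} ≡ 20 (mod 41). Verify: 39 × 20 = 780 ≡ 1 (mod 41)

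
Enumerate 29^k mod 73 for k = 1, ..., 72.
29^1, 29^2, ..., 29^{72} mod 73: [29, 38, 7, 57, 47, 49, 34, 37, 51, 19, 40, 65, 60, 61, 17, 55, 62, 46, 20, 69, 30, 67, 45, 64, 31, 23, 10, 71, 15, 70, 59, 32, 52, 48, 5, 72, 44, 35, 66, 16, 26, 24, 39, 36, 22, 54, 33, 8, 13, 12, 56, 18, 11, 27, 53, 4, 43, 6, 28, 9, 42, 50, 63, 2, 58, 3, 14, 41, 21, 25, 68, 1]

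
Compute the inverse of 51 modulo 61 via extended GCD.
Extended GCD: 51(6) + 61(-5) = 1. So 51^(-1) ≡ 6 mod 61. Verify: 51 × 6 = 306 ≡ 1 mod 61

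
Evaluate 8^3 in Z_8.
8^{3} = 512 ≡ 0 (mod 8)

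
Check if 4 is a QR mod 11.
By Euler's criterion: 4^{5} ≡ 1 mod 11. Since this equals 1, 4 is a QR.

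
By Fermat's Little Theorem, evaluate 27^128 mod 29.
By Fermat: 27^{28} ≡ 1 mod 29. 128 = 4×28 + 16. So 27^{128} ≡ 27^{16} ≡ 25 mod 29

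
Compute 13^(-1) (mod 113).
Since 113 is prime, by Fermat 13^(-1) ≡ 13^{111} ≡ 87 (mod 113). Verify: 13 × 87 = 1131 ≡ 1 (mod 113)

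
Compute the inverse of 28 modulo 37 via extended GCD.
Extended GCD: 28(4) + 37(-3) = 1. So 28^(-1) ≡ 4 mod 37. Verify: 28 × 4 = 112 ≡ 1 mod 37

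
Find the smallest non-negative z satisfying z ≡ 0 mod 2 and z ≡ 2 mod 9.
M = 2 × 9 = 18. M₁ = 9, y₁ ≡ 1 mod 2. M₂ = 2, y₂ ≡ 5 mod 9. z = 0×9×1 + 2×2×5 ≡ 2 mod 18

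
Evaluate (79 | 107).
(79/107) = 79^{53} mod 107 = 1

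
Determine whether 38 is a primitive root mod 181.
38^{45} ≡ 1 (mod 181) and 45 < 180, so ord_181(38) = 45 ≠ 180 and 38 is not a primitive root.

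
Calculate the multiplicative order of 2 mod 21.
Powers of 2 mod 21: 2^1≡2, 2^2≡4, 2^3≡8, 2^4≡16, 2^5≡11, 2^6≡1. Order = 6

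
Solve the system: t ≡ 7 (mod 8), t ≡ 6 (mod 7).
M = 8 × 7 = 56. M₁ = 7, y₁ ≡ 7 (mod 8). M₂ = 8, y₂ ≡ 1 (mod 7). t = 7×7×7 + 6×8×1 ≡ 55 (mod 56)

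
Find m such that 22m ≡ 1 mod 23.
Since 23 is prime, by Fermat 22^(-1) ≡ 22^{21} ≡ 22 mod 23. Verify: 22 × 22 = 484 ≡ 1 mod 23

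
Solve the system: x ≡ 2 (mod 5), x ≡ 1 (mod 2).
M = 5 × 2 = 10. M₁ = 2, y₁ ≡ 3 (mod 5). M₂ = 5, y₂ ≡ 1 (mod 2). x = 2×2×3 + 1×5×1 ≡ 7 (mod 10)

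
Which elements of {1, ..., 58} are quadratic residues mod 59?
Quadratic residues modulo 59: {1, 3, 4, 5, 7, 9, 12, 15, 16, 17, 19, 20, 21, 22, 25, 26, 27, 28, 29, 35, 36, 41, 45, 46, 48, 49, 51, 53, 57}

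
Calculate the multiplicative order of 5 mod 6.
Powers of 5 mod 6: 5^1≡5, 5^2≡1. So the order of 5 is 2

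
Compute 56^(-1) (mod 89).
Since 89 is prime, by Fermat 56^(-1) ≡ 56^{87} ≡ 62 (mod 89). Verify: 56 × 62 = 3472 ≡ 1 (mod 89)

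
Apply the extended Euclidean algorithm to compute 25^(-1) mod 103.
Extended GCD: 25(33) + 103(-8) = 1. So 25^(-1) ≡ 33 mod 103. Verify: 25 × 33 = 825 ≡ 1 mod 103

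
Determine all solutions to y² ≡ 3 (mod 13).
The square roots of 3 mod 13 are 9 and 4. Verify: 9² = 81 ≡ 3 (mod 13)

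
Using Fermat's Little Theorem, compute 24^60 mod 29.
By Fermat: 24^{28} ≡ 1 mod 29. 60 = 2×28 + 4. So 24^{60} ≡ 24^{4} ≡ 16 mod 29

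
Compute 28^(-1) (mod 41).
Since 41 is prime, by Fermat 28^(-1) ≡ 28^{39} ≡ 22 (mod 41). Verify: 28 × 22 = 616 ≡ 1 (mod 41)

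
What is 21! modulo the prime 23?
(22)! = (21)! × (22) ≡ -1 mod 23. So (21)! ≡ -1 × (22)^(-1) ≡ (-1)×(-1) = 1 mod 23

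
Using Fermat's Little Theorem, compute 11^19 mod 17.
By Fermat: 11^{16} ≡ 1 mod 17. So 11^{19} = 11^{16} · 11^{3} ≡ 11^{3} ≡ 5 mod 17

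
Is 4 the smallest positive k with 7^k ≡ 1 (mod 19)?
Powers of 7 mod 19: 7^1≡7, 7^2≡11, 7^3≡1. Already 7^3≡1, so the order is 3 < 4. No, the actual order is 3.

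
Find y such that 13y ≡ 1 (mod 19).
Since 19 is prime, by Fermat 13^(-1) ≡ 13^{17} ≡ 3 (mod 19). Verify: 13 × 3 = 39 ≡ 1 (mod 19)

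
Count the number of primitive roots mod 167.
Number of primitive roots mod 167 = φ(p-1) = φ(166) = 82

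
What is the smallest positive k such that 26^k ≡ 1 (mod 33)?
Powers of 26 mod 33: 26^1≡26, 26^2≡16, 26^3≡20, 26^4≡25, 26^5≡23, 26^6≡4, 26^7≡5, 26^8≡31, 26^9≡14, 26^10≡1. Order = 10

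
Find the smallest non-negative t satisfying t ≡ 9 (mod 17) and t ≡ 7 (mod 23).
M = 17 × 23 = 391. M₁ = 23, y₁ ≡ 3 (mod 17). M₂ = 17, y₂ ≡ 19 (mod 23). t = 9×23×3 + 7×17×19 ≡ 145 (mod 391)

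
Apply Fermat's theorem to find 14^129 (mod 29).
By Fermat: 14^{28} ≡ 1 (mod 29). 129 = 4×28 + 17. So 14^{129} ≡ 14^{17} ≡ 11 (mod 29)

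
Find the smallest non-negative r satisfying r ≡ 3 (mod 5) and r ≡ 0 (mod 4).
M = 5 × 4 = 20. M₁ = 4, y₁ ≡ 4 (mod 5). M₂ = 5, y₂ ≡ 1 (mod 4). r = 3×4×4 + 0×5×1 ≡ 8 (mod 20)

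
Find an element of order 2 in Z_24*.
23 has order 2 mod 24 since 23^{2} ≡ 1 (mod 24) and no smaller power works.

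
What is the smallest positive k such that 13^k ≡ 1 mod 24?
Powers of 13 mod 24: 13^1≡13, 13^2≡1. Order = 2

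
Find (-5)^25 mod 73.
By repeated squaring mod 73: (-5)^{1}≡68, (-5)^{2}≡25, (-5)^{4}≡41, (-5)^{8}≡2, (-5)^{16}≡4. Then (-5)^{25} = (-5)^{16+8+1} ≡ 4 × 2 × 68 ≡ 33 mod 73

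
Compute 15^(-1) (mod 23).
Since 23 is prime, by Fermat 15^(-1) ≡ 15^{21} ≡ 20 (mod 23). Verify: 15 × 20 = 300 ≡ 1 (mod 23)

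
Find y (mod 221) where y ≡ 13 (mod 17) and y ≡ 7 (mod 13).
M = 17 × 13 = 221. M₁ = 13, y₁ ≡ 4 (mod 17). M₂ = 17, y₂ ≡ 10 (mod 13). y = 13×13×4 + 7×17×10 ≡ 98 (mod 221)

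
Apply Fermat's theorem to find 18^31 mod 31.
By Fermat: 18^{30} ≡ 1 mod 31. So 18^{31} = 18^{30} · 18^{1} ≡ 18^{1} ≡ 18 mod 31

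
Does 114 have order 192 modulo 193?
ord_193(114) divides 192. For each prime q|192: 114^{96}≡192, 114^{64}≡108, none ≡ 1. So 114 has order 192 and is a primitive root mod 193.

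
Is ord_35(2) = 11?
Powers of 2 mod 35: 2^1≡2, 2^2≡4, 2^3≡8, 2^4≡16, 2^5≡32, 2^6≡29, 2^7≡23, 2^8≡11, 2^9≡22, 2^10≡9, 2^11≡18, 2^12≡1. 2^11≡18≢1, so ord ≠ 11. No, the actual order is 12.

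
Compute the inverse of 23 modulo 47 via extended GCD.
Extended GCD: 23(-2) + 47(1) = 1. So 23^(-1) ≡ -2 ≡ 45 (mod 47). Verify: 23 × 45 = 1035 ≡ 1 (mod 47)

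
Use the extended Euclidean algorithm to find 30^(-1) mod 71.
Extended GCD: 30(-26) + 71(11) = 1. So 30^(-1) ≡ -26 ≡ 45 (mod 71). Verify: 30 × 45 = 1350 ≡ 1 (mod 71)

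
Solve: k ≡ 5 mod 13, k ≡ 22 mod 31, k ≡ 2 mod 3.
M = 13 × 31 × 3 = 1209. M₁ = 93, y₁ ≡ 7 mod 13. M₂ = 39, y₂ ≡ 4 mod 31. M₃ = 403, y₃ ≡ 1 mod 3. k = 5×93×7 + 22×39×4 + 2×403×1 ≡ 239 mod 1209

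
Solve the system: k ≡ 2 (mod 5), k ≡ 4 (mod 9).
M = 5 × 9 = 45. M₁ = 9, y₁ ≡ 4 (mod 5). M₂ = 5, y₂ ≡ 2 (mod 9). k = 2×9×4 + 4×5×2 ≡ 22 (mod 45)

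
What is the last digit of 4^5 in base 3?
Using Fermat: 4^{2} ≡ 1 mod 3. 5 ≡ 1 mod 2. So 4^{5} ≡ 4^{1} ≡ 1 mod 3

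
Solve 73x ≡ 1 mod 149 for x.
Since 149 is prime, by Fermat 73^(-1) ≡ 73^{147} ≡ 49 mod 149. Verify: 73 × 49 = 3577 ≡ 1 mod 149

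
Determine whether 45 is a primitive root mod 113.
ord_113(45) divides 112. For each prime q|112: 45^{56}≡112, 45^{16}≡49, none ≡ 1. So 45 has order 112 and is a primitive root mod 113.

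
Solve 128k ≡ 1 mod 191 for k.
Since 191 is prime, by Fermat 128^(-1) ≡ 128^{189} ≡ 97 mod 191. Verify: 128 × 97 = 12416 ≡ 1 mod 191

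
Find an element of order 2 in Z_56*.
13 has order 2 mod 56 since 13^{2} ≡ 1 (mod 56) and no smaller power works.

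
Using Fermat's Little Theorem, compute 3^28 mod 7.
By Fermat: 3^{6} ≡ 1 (mod 7). 28 = 4×6 + 4. So 3^{28} ≡ 3^{4} ≡ 4 (mod 7)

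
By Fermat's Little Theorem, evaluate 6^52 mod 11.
By Fermat: 6^{10} ≡ 1 (mod 11). 52 = 5×10 + 2. So 6^{52} ≡ 6^{2} ≡ 3 (mod 11)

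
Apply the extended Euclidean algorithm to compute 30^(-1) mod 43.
Extended GCD: 30(-10) + 43(7) = 1. So 30^(-1) ≡ -10 ≡ 33 (mod 43). Verify: 30 × 33 = 990 ≡ 1 (mod 43)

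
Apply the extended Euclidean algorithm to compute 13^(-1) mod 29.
Extended GCD: 13(9) + 29(-4) = 1. So 13^(-1) ≡ 9 mod 29. Verify: 13 × 9 = 117 ≡ 1 mod 29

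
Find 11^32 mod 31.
Using Fermat: 11^{30} ≡ 1 mod 31. 32 ≡ 2 mod 30. So 11^{32} ≡ 11^{2} ≡ 28 mod 31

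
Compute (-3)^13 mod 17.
By repeated squaring (mod 17): (-3)^{1}≡14, (-3)^{2}≡9, (-3)^{4}≡13, (-3)^{8}≡16. Then (-3)^{13} = (-3)^{8+4+1} ≡ 16 × 13 × 14 ≡ 5 (mod 17)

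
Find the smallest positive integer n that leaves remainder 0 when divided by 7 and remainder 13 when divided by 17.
M = 7 × 17 = 119. M₁ = 17, y₁ ≡ 5 (mod 7). M₂ = 7, y₂ ≡ 5 (mod 17). n = 0×17×5 + 13×7×5 ≡ 98 (mod 119)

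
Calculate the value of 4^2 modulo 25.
4^{2} = 16 ≡ 16 mod 25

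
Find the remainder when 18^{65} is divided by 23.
By Fermat: 18^{22} ≡ 1 (mod 23). 65 = 2×22 + 21. So 18^{65} ≡ 18^{21} ≡ 9 (mod 23)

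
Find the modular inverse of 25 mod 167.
Since 167 is prime, by Fermat 25^(-1) ≡ 25^{165} ≡ 147 (mod 167). Verify: 25 × 147 = 3675 ≡ 1 (mod 167)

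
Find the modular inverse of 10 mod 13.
Since 13 is prime, by Fermat 10^(-1) ≡ 10^{11} ≡ 4 (mod 13). Verify: 10 × 4 = 40 ≡ 1 (mod 13)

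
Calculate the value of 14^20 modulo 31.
By repeated squaring mod 31: 14^{1}≡14, 14^{2}≡10, 14^{4}≡7, 14^{8}≡18, 14^{16}≡14. Then 14^{20} = 14^{16+4} ≡ 14 × 7 ≡ 5 mod 31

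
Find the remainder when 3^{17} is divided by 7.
By Fermat: 3^{6} ≡ 1 (mod 7). 17 = 2×6 + 5. So 3^{17} ≡ 3^{5} ≡ 5 (mod 7)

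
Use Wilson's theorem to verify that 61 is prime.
(60)! mod 61 = 60. Since this equals -1 (mod 61), Wilson confirms 61 is prime.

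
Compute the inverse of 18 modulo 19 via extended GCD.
Extended GCD: 18(-1) + 19(1) = 1. So 18^(-1) ≡ -1 ≡ 18 (mod 19). Verify: 18 × 18 = 324 ≡ 1 (mod 19)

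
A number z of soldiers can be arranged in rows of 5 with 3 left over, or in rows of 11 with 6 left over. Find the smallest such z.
M = 5 × 11 = 55. M₁ = 11, y₁ ≡ 1 (mod 5). M₂ = 5, y₂ ≡ 9 (mod 11). z = 3×11×1 + 6×5×9 ≡ 28 (mod 55)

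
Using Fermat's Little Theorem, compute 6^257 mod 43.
By Fermat: 6^{42} ≡ 1 (mod 43). 257 ≡ 5 (mod 42). So 6^{257} ≡ 6^{5} ≡ 36 (mod 43)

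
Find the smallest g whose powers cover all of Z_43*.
g = 3. Powers: [3, 9, 27, 38, 28, 41, 37, ...] generates all 42 non-zero residues.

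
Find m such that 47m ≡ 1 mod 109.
Since 109 is prime, by Fermat 47^(-1) ≡ 47^{107} ≡ 58 mod 109. Verify: 47 × 58 = 2726 ≡ 1 mod 109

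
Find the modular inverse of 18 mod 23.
Since 23 is prime, by Fermat 18^(-1) ≡ 18^{21} ≡ 9 (mod 23). Verify: 18 × 9 = 162 ≡ 1 (mod 23)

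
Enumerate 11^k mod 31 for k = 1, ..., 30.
11^1, 11^2, ..., 11^{30} mod 31: [11, 28, 29, 9, 6, 4, 13, 19, 23, 5, 24, 16, 21, 14, 30, 20, 3, 2, 22, 25, 27, 18, 12, 8, 26, 7, 15, 10, 17, 1]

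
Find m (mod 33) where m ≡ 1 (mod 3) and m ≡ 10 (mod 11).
M = 3 × 11 = 33. M₁ = 11, y₁ ≡ 2 (mod 3). M₂ = 3, y₂ ≡ 4 (mod 11). m = 1×11×2 + 10×3×4 ≡ 10 (mod 33)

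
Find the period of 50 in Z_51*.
Powers of 50 mod 51: 50^1≡50, 50^2≡1. Order = 2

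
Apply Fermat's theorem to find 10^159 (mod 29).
By Fermat: 10^{28} ≡ 1 (mod 29). 159 = 5×28 + 19. So 10^{159} ≡ 10^{19} ≡ 21 (mod 29)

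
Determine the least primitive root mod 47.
g = 5. For each prime q|46: 5^{23}≡46, 5^{2}≡25, none ≡ 1, so ord_47(5) = 46 and 5 is a primitive root.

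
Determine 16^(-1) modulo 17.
Since 17 is prime, by Fermat 16^(-1) ≡ 16^{15} ≡ 16 (mod 17). Verify: 16 × 16 = 256 ≡ 1 (mod 17)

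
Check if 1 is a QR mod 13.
By Euler's criterion: 1^{6} ≡ 1 mod 13. Since this equals 1, 1 is a QR.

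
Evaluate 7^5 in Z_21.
By repeated squaring mod 21: 7^{1}≡7, 7^{2}≡7, 7^{4}≡7. Then 7^{5} = 7^{4+1} ≡ 7 × 7 ≡ 7 mod 21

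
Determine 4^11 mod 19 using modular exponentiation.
By repeated squaring mod 19: 4^{1}≡4, 4^{2}≡16, 4^{4}≡9, 4^{8}≡5. Then 4^{11} = 4^{8+2+1} ≡ 5 × 16 × 4 ≡ 16 mod 19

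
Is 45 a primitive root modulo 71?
45^{7} ≡ 1 mod 71 and 7 < 70, so ord_71(45) = 7 ≠ 70 and 45 is not a primitive root.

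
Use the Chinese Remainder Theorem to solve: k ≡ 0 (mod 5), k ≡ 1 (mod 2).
M = 5 × 2 = 10. M₁ = 2, y₁ ≡ 3 (mod 5). M₂ = 5, y₂ ≡ 1 (mod 2). k = 0×2×3 + 1×5×1 ≡ 5 (mod 10)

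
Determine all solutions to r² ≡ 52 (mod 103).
The square roots of 52 mod 103 are 19 and 84. Verify: 19² = 361 ≡ 52 (mod 103)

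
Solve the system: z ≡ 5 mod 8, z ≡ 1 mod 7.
M = 8 × 7 = 56. M₁ = 7, y₁ ≡ 7 mod 8. M₂ = 8, y₂ ≡ 1 mod 7. z = 5×7×7 + 1×8×1 ≡ 29 mod 56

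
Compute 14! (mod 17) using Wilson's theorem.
(16)! = (14)! × (15) × (16) ≡ -1 (mod 17). So (14)! ≡ -1 × [(16)(15)]^(-1) ≡ 8 (mod 17)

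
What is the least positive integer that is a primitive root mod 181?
g = 2. For each prime q|180: 2^{90}≡180, 2^{60}≡48, 2^{36}≡59, none ≡ 1, so ord_181(2) = 180 and 2 is a primitive root.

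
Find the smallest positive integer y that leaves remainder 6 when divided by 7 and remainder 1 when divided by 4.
M = 7 × 4 = 28. M₁ = 4, y₁ ≡ 2 mod 7. M₂ = 7, y₂ ≡ 3 mod 4. y = 6×4×2 + 1×7×3 ≡ 13 mod 28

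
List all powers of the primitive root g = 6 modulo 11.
6^1, 6^2, ..., 6^{10} mod 11: [6, 3, 7, 9, 10, 5, 8, 4, 2, 1]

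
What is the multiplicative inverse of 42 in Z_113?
Since 113 is prime, by Fermat 42^(-1) ≡ 42^{111} ≡ 35 mod 113. Verify: 42 × 35 = 1470 ≡ 1 mod 113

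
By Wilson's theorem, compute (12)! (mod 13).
By Wilson's theorem, (12)! ≡ -1 ≡ 12 (mod 13)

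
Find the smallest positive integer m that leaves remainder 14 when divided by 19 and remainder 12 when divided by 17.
M = 19 × 17 = 323. M₁ = 17, y₁ ≡ 9 (mod 19). M₂ = 19, y₂ ≡ 9 (mod 17). m = 14×17×9 + 12×19×9 ≡ 318 (mod 323)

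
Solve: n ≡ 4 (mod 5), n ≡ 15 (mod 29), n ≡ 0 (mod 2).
M = 5 × 29 × 2 = 290. M₁ = 58, y₁ ≡ 2 (mod 5). M₂ = 10, y₂ ≡ 3 (mod 29). M₃ = 145, y₃ ≡ 1 (mod 2). n = 4×58×2 + 15×10×3 + 0×145×1 ≡ 44 (mod 290)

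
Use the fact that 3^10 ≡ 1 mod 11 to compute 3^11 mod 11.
By Fermat: 3^{10} ≡ 1 mod 11. So 3^{11} = 3^{10} · 3^{1} ≡ 3^{1} ≡ 3 mod 11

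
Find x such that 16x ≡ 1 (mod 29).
Since 29 is prime, by Fermat 16^(-1) ≡ 16^{27} ≡ 20 (mod 29). Verify: 16 × 20 = 320 ≡ 1 (mod 29)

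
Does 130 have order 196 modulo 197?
ord_197(130) divides 196. For each prime q|196: 130^{98}≡196, 130^{28}≡191, none ≡ 1. So 130 has order 196 and is a primitive root mod 197.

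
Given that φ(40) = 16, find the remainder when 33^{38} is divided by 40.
By Euler: 33^{16} ≡ 1 (mod 40) since gcd(33, 40) = 1. 38 = 2×16 + 6. So 33^{38} ≡ 33^{6} ≡ 9 (mod 40)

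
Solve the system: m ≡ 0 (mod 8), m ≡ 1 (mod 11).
M = 8 × 11 = 88. M₁ = 11, y₁ ≡ 3 (mod 8). M₂ = 8, y₂ ≡ 7 (mod 11). m = 0×11×3 + 1×8×7 ≡ 56 (mod 88)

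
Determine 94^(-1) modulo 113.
Since 113 is prime, by Fermat 94^(-1) ≡ 94^{111} ≡ 107 (mod 113). Verify: 94 × 107 = 10058 ≡ 1 (mod 113)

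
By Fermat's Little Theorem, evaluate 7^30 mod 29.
By Fermat: 7^{28} ≡ 1 (mod 29). So 7^{30} = 7^{28} · 7^{2} ≡ 7^{2} ≡ 20 (mod 29)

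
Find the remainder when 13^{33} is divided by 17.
By Fermat: 13^{16} ≡ 1 (mod 17). 33 = 2×16 + 1. So 13^{33} ≡ 13^{1} ≡ 13 (mod 17)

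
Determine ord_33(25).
Powers of 25 mod 33: 25^1≡25, 25^2≡31, 25^3≡16, 25^4≡4, 25^5≡1. So the order of 25 is 5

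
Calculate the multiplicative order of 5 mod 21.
Powers of 5 mod 21: 5^1≡5, 5^2≡4, 5^3≡20, 5^4≡16, 5^5≡17, 5^6≡1. ord_21(5) = 6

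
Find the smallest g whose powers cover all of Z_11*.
g = 2. For each prime q|10: 2^{5}≡10, 2^{2}≡4, none ≡ 1, so ord_11(2) = 10 and 2 is a primitive root.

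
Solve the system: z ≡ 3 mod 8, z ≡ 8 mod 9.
M = 8 × 9 = 72. M₁ = 9, y₁ ≡ 1 mod 8. M₂ = 8, y₂ ≡ 8 mod 9. z = 3×9×1 + 8×8×8 ≡ 35 mod 72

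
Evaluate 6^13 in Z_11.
Using Fermat: 6^{10} ≡ 1 (mod 11). 13 ≡ 3 (mod 10). So 6^{13} ≡ 6^{3} ≡ 7 (mod 11)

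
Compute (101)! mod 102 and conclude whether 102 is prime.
(101)! mod 102 = 0. Since 0 ≢ -1 mod 102, 102 is not prime.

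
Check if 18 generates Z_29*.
ord_29(18) divides 28. For each prime q|28: 18^{14}≡28, 18^{4}≡25, none ≡ 1. So 18 has order 28 and is a primitive root mod 29.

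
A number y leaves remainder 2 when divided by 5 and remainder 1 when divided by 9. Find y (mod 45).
M = 5 × 9 = 45. M₁ = 9, y₁ ≡ 4 (mod 5). M₂ = 5, y₂ ≡ 2 (mod 9). y = 2×9×4 + 1×5×2 ≡ 37 (mod 45)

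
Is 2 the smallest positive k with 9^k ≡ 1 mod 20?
Powers of 9 mod 20: 9^1≡9, 9^2≡1. First k with 9^k≡1 is k=2. Yes, ord_20(9) = 2.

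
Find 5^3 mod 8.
5^{3} = 125 ≡ 5 mod 8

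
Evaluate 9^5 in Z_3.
By repeated squaring mod 3: 9^{1}≡0, 9^{2}≡0, 9^{4}≡0. Then 9^{5} = 9^{4+1} ≡ 0 × 0 ≡ 0 mod 3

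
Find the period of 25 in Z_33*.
Powers of 25 mod 33: 25^1≡25, 25^2≡31, 25^3≡16, 25^4≡4, 25^5≡1. Order = 5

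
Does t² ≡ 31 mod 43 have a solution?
By Euler's criterion: 31^{21} ≡ 1 mod 43. Since this equals 1, 31 is a QR.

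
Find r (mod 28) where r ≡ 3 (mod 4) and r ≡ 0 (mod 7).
M = 4 × 7 = 28. M₁ = 7, y₁ ≡ 3 (mod 4). M₂ = 4, y₂ ≡ 2 (mod 7). r = 3×7×3 + 0×4×2 ≡ 7 (mod 28)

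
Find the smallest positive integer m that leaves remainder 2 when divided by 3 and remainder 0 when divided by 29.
M = 3 × 29 = 87. M₁ = 29, y₁ ≡ 2 (mod 3). M₂ = 3, y₂ ≡ 10 (mod 29). m = 2×29×2 + 0×3×10 ≡ 29 (mod 87)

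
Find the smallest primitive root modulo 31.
g = 3. Powers: [3, 9, 27, 19, 26, 16, 17, 20, 29, ...] generates all 30 non-zero residues.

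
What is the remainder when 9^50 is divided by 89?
By repeated squaring mod 89: 9^{1}≡9, 9^{2}≡81, 9^{4}≡64, 9^{8}≡2, 9^{16}≡4, 9^{32}≡16. Then 9^{50} = 9^{32+16+2} ≡ 16 × 4 × 81 ≡ 22 mod 89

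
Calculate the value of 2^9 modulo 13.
By repeated squaring mod 13: 2^{1}≡2, 2^{2}≡4, 2^{4}≡3, 2^{8}≡9. Then 2^{9} = 2^{8+1} ≡ 9 × 2 ≡ 5 mod 13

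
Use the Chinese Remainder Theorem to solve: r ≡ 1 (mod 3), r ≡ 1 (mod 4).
M = 3 × 4 = 12. M₁ = 4, y₁ ≡ 1 (mod 3). M₂ = 3, y₂ ≡ 3 (mod 4). r = 1×4×1 + 1×3×3 ≡ 1 (mod 12)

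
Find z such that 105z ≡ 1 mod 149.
Since 149 is prime, by Fermat 105^(-1) ≡ 105^{147} ≡ 44 mod 149. Verify: 105 × 44 = 4620 ≡ 1 mod 149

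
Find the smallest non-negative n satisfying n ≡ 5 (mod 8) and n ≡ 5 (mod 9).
M = 8 × 9 = 72. M₁ = 9, y₁ ≡ 1 (mod 8). M₂ = 8, y₂ ≡ 8 (mod 9). n = 5×9×1 + 5×8×8 ≡ 5 (mod 72)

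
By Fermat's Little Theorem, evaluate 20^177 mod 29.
By Fermat: 20^{28} ≡ 1 mod 29. 177 ≡ 9 mod 28. So 20^{177} ≡ 20^{9} ≡ 23 mod 29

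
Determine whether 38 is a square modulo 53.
By Euler's criterion: 38^{26} ≡ 1 mod 53. Since this equals 1, 38 is a QR.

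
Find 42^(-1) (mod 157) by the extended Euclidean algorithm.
Extended GCD: 42(-71) + 157(19) = 1. So 42^(-1) ≡ -71 ≡ 86 (mod 157). Verify: 42 × 86 = 3612 ≡ 1 (mod 157)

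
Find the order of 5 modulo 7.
Powers of 5 mod 7: 5^1≡5, 5^2≡4, 5^3≡6, 5^4≡2, 5^5≡3, 5^6≡1. Order = 6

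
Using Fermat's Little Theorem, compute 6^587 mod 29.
By Fermat: 6^{28} ≡ 1 mod 29. 587 ≡ 27 mod 28. So 6^{587} ≡ 6^{27} ≡ 5 mod 29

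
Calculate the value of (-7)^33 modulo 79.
By repeated squaring (mod 79): (-7)^{1}≡72, (-7)^{2}≡49, (-7)^{4}≡31, (-7)^{8}≡13, (-7)^{16}≡11, (-7)^{32}≡42. Then (-7)^{33} = (-7)^{32+1} ≡ 42 × 72 ≡ 22 (mod 79)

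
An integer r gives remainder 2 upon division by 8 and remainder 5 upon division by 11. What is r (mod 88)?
M = 8 × 11 = 88. M₁ = 11, y₁ ≡ 3 (mod 8). M₂ = 8, y₂ ≡ 7 (mod 11). r = 2×11×3 + 5×8×7 ≡ 82 (mod 88)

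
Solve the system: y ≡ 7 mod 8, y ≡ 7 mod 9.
M = 8 × 9 = 72. M₁ = 9, y₁ ≡ 1 mod 8. M₂ = 8, y₂ ≡ 8 mod 9. y = 7×9×1 + 7×8×8 ≡ 7 mod 72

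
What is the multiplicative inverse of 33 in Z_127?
Since 127 is prime, by Fermat 33^(-1) ≡ 33^{125} ≡ 77 (mod 127). Verify: 33 × 77 = 2541 ≡ 1 (mod 127)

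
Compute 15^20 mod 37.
By repeated squaring mod 37: 15^{1}≡15, 15^{2}≡3, 15^{4}≡9, 15^{8}≡7, 15^{16}≡12. Then 15^{20} = 15^{16+4} ≡ 12 × 9 ≡ 34 mod 37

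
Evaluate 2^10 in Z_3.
Using Fermat: 2^{2} ≡ 1 mod 3. 10 ≡ 0 mod 2. So 2^{10} ≡ 2^{0} ≡ 1 mod 3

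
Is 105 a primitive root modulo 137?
105^{68} ≡ 1 (mod 137) and 68 < 136, so ord_137(105) = 68 ≠ 136 and 105 is not a primitive root.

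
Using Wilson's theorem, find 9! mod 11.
(10)! = (9)! × (10) ≡ -1 mod 11. So (9)! ≡ -1 × (10)^(-1) ≡ (-1)×(-1) = 1 mod 11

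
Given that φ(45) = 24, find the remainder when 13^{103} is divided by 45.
By Euler: 13^{24} ≡ 1 mod 45 since gcd(13, 45) = 1. 103 = 4×24 + 7. So 13^{103} ≡ 13^{7} ≡ 22 mod 45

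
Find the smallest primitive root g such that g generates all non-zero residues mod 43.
g = 3. For each prime q|42: 3^{21}≡42, 3^{14}≡36, 3^{6}≡41, none ≡ 1, so ord_43(3) = 42 and 3 is a primitive root.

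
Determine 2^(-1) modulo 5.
Since 5 is prime, by Fermat 2^(-1) ≡ 2^{3} ≡ 3 (mod 5). Verify: 2 × 3 = 6 ≡ 1 (mod 5)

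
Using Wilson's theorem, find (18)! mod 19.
By Wilson's theorem, (18)! ≡ -1 ≡ 18 mod 19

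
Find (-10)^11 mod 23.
By repeated squaring mod 23: (-10)^{1}≡13, (-10)^{2}≡8, (-10)^{4}≡18, (-10)^{8}≡2. Then (-10)^{11} = (-10)^{8+2+1} ≡ 2 × 8 × 13 ≡ 1 mod 23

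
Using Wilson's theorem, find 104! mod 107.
(106)! = (104)! × (105) × (106) ≡ -1 mod 107. So (104)! ≡ -1 × [(106)(105)]^(-1) ≡ 53 mod 107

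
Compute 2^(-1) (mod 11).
Since 11 is prime, by Fermat 2^(-1) ≡ 2^{9} ≡ 6 (mod 11). Verify: 2 × 6 = 12 ≡ 1 (mod 11)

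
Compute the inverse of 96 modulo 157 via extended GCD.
Extended GCD: 96(18) + 157(-11) = 1. So 96^(-1) ≡ 18 mod 157. Verify: 96 × 18 = 1728 ≡ 1 mod 157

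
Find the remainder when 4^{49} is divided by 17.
By Fermat: 4^{16} ≡ 1 mod 17. 49 = 3×16 + 1. So 4^{49} ≡ 4^{1} ≡ 4 mod 17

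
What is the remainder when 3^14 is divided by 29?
By repeated squaring (mod 29): 3^{1}≡3, 3^{2}≡9, 3^{4}≡23, 3^{8}≡7. Then 3^{14} = 3^{8+4+2} ≡ 7 × 23 × 9 ≡ 28 (mod 29)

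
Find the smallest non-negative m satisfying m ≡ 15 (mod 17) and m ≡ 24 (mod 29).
M = 17 × 29 = 493. M₁ = 29, y₁ ≡ 10 (mod 17). M₂ = 17, y₂ ≡ 12 (mod 29). m = 15×29×10 + 24×17×12 ≡ 372 (mod 493)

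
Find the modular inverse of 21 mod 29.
Since 29 is prime, by Fermat 21^(-1) ≡ 21^{27} ≡ 18 (mod 29). Verify: 21 × 18 = 378 ≡ 1 (mod 29)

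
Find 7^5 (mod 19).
By repeated squaring (mod 19): 7^{1}≡7, 7^{2}≡11, 7^{4}≡7. Then 7^{5} = 7^{4+1} ≡ 7 × 7 ≡ 11 (mod 19)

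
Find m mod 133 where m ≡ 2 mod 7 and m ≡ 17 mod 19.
M = 7 × 19 = 133. M₁ = 19, y₁ ≡ 3 mod 7. M₂ = 7, y₂ ≡ 11 mod 19. m = 2×19×3 + 17×7×11 ≡ 93 mod 133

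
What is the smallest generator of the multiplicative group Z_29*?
g = 2. For each prime q|28: 2^{14}≡28, 2^{4}≡16, none ≡ 1, so ord_29(2) = 28 and 2 is a primitive root.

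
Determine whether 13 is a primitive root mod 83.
ord_83(13) divides 82. For each prime q|82: 13^{41}≡82, 13^{2}≡3, none ≡ 1. So 13 has order 82 and is a primitive root mod 83.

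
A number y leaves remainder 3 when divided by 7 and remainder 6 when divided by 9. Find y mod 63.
M = 7 × 9 = 63. M₁ = 9, y₁ ≡ 4 mod 7. M₂ = 7, y₂ ≡ 4 mod 9. y = 3×9×4 + 6×7×4 ≡ 24 mod 63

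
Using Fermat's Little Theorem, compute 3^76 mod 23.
By Fermat: 3^{22} ≡ 1 (mod 23). 76 = 3×22 + 10. So 3^{76} ≡ 3^{10} ≡ 8 (mod 23)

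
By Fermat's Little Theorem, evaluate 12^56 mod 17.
By Fermat: 12^{16} ≡ 1 mod 17. 56 = 3×16 + 8. So 12^{56} ≡ 12^{8} ≡ 16 mod 17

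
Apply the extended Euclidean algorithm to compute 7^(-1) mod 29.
Extended GCD: 7(-4) + 29(1) = 1. So 7^(-1) ≡ -4 ≡ 25 (mod 29). Verify: 7 × 25 = 175 ≡ 1 (mod 29)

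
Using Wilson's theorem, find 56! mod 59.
(58)! = (56)! × (57) × (58) ≡ -1 mod 59. So (56)! ≡ -1 × [(58)(57)]^(-1) ≡ 29 mod 59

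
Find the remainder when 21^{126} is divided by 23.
By Fermat: 21^{22} ≡ 1 (mod 23). 126 = 5×22 + 16. So 21^{126} ≡ 21^{16} ≡ 9 (mod 23)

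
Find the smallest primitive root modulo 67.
g = 2. Powers: [2, 4, 8, 16, 32, 64, 61, 55, 43, ...] generates all 66 non-zero residues.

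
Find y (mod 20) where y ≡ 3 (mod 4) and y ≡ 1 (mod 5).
M = 4 × 5 = 20. M₁ = 5, y₁ ≡ 1 (mod 4). M₂ = 4, y₂ ≡ 4 (mod 5). y = 3×5×1 + 1×4×4 ≡ 11 (mod 20)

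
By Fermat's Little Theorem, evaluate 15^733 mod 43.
By Fermat: 15^{42} ≡ 1 mod 43. 733 ≡ 19 mod 42. So 15^{733} ≡ 15^{19} ≡ 13 mod 43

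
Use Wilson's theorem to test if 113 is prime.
(112)! mod 113 = 112. Since 112 ≡ -1 mod 113, 113 is prime.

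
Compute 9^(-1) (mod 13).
Since 13 is prime, by Fermat 9^(-1) ≡ 9^{11} ≡ 3 (mod 13). Verify: 9 × 3 = 27 ≡ 1 (mod 13)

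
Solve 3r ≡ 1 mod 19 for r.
Since 19 is prime, by Fermat 3^(-1) ≡ 3^{17} ≡ 13 mod 19. Verify: 3 × 13 = 39 ≡ 1 mod 19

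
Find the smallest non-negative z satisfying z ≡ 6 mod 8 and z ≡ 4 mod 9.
M = 8 × 9 = 72. M₁ = 9, y₁ ≡ 1 mod 8. M₂ = 8, y₂ ≡ 8 mod 9. z = 6×9×1 + 4×8×8 ≡ 22 mod 72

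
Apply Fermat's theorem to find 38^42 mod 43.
By Fermat's Little Theorem, 38^{42} ≡ 1 mod 43 since 43 is prime and gcd(38, 43) = 1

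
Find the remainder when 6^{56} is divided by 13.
By Fermat: 6^{12} ≡ 1 (mod 13). 56 = 4×12 + 8. So 6^{56} ≡ 6^{8} ≡ 3 (mod 13)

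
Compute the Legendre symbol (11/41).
(11/41) = 11^{20} mod 41 = -1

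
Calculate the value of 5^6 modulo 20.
By repeated squaring (mod 20): 5^{1}≡5, 5^{2}≡5, 5^{4}≡5. Then 5^{6} = 5^{4+2} ≡ 5 × 5 ≡ 5 (mod 20)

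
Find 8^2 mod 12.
8^{2} = 64 ≡ 4 mod 12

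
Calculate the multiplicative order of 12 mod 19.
Powers of 12 mod 19: 12^1≡12, 12^2≡11, 12^3≡18, 12^4≡7, 12^5≡8, 12^6≡1. So the order of 12 is 6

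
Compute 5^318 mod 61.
Using Fermat: 5^{60} ≡ 1 mod 61. 318 ≡ 18 mod 60. So 5^{318} ≡ 5^{18} ≡ 58 mod 61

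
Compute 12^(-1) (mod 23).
Since 23 is prime, by Fermat 12^(-1) ≡ 12^{21} ≡ 2 (mod 23). Verify: 12 × 2 = 24 ≡ 1 (mod 23)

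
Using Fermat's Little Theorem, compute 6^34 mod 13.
By Fermat: 6^{12} ≡ 1 (mod 13). 34 = 2×12 + 10. So 6^{34} ≡ 6^{10} ≡ 4 (mod 13)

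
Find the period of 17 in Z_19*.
Powers of 17 mod 19: 17^1≡17, 17^2≡4, 17^3≡11, 17^4≡16, 17^5≡6, 17^6≡7, 17^7≡5, 17^8≡9, 17^9≡1. So the order of 17 is 9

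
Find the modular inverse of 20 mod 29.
Since 29 is prime, by Fermat 20^(-1) ≡ 20^{27} ≡ 16 (mod 29). Verify: 20 × 16 = 320 ≡ 1 (mod 29)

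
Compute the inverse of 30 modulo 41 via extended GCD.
Extended GCD: 30(-15) + 41(11) = 1. So 30^(-1) ≡ -15 ≡ 26 (mod 41). Verify: 30 × 26 = 780 ≡ 1 (mod 41)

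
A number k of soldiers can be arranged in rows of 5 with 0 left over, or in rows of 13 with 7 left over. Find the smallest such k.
M = 5 × 13 = 65. M₁ = 13, y₁ ≡ 2 (mod 5). M₂ = 5, y₂ ≡ 8 (mod 13). k = 0×13×2 + 7×5×8 ≡ 20 (mod 65)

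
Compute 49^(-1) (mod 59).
Since 59 is prime, by Fermat 49^(-1) ≡ 49^{57} ≡ 53 (mod 59). Verify: 49 × 53 = 2597 ≡ 1 (mod 59)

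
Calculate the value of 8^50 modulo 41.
Using Fermat: 8^{40} ≡ 1 mod 41. 50 ≡ 10 mod 40. So 8^{50} ≡ 8^{10} ≡ 40 mod 41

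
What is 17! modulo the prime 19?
(18)! = (17)! × (18) ≡ -1 mod 19. So (17)! ≡ -1 × (18)^(-1) ≡ (-1)×(-1) = 1 mod 19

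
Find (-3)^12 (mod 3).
By repeated squaring (mod 3): (-3)^{1}≡0, (-3)^{2}≡0, (-3)^{4}≡0, (-3)^{8}≡0. Then (-3)^{12} = (-3)^{8+4} ≡ 0 × 0 ≡ 0 (mod 3)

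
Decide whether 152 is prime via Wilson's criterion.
(151)! mod 152 = 0. Since 0 ≢ -1 mod 152, 152 is not prime.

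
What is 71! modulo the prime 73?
(72)! = (71)! × (72) ≡ -1 (mod 73). So (71)! ≡ -1 × (72)^(-1) ≡ (-1)×(-1) = 1 (mod 73)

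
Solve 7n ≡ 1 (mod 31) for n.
Since 31 is prime, by Fermat 7^(-1) ≡ 7^{29} ≡ 9 (mod 31). Verify: 7 × 9 = 63 ≡ 1 (mod 31)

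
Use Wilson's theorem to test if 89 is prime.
(88)! mod 89 = 88. Since 88 ≡ -1 mod 89, 89 is prime.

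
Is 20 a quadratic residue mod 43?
By Euler's criterion: 20^{21} ≡ 42 (mod 43). Since this equals -1 (≡ 42), 20 is not a QR.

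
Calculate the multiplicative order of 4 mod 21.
Powers of 4 mod 21: 4^1≡4, 4^2≡16, 4^3≡1. ord_21(4) = 3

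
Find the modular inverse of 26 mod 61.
Since 61 is prime, by Fermat 26^(-1) ≡ 26^{59} ≡ 54 mod 61. Verify: 26 × 54 = 1404 ≡ 1 mod 61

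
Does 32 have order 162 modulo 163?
ord_163(32) divides 162. For each prime q|162: 32^{81}≡162, 32^{54}≡58, none ≡ 1. So 32 has order 162 and is a primitive root mod 163.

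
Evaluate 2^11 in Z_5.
Using Fermat: 2^{4} ≡ 1 (mod 5). 11 ≡ 3 (mod 4). So 2^{11} ≡ 2^{3} ≡ 3 (mod 5)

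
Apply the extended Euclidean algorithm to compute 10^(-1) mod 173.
Extended GCD: 10(52) + 173(-3) = 1. So 10^(-1) ≡ 52 (mod 173). Verify: 10 × 52 = 520 ≡ 1 (mod 173)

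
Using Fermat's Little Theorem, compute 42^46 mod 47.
By Fermat's Little Theorem, 42^{46} ≡ 1 mod 47 since 47 is prime and gcd(42, 47) = 1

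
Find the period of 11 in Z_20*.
Powers of 11 mod 20: 11^1≡11, 11^2≡1. So the order of 11 is 2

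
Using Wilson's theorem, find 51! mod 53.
(52)! = (51)! × (52) ≡ -1 mod 53. So (51)! ≡ -1 × (52)^(-1) ≡ (-1)×(-1) = 1 mod 53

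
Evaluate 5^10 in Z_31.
By repeated squaring (mod 31): 5^{1}≡5, 5^{2}≡25, 5^{4}≡5, 5^{8}≡25. Then 5^{10} = 5^{8+2} ≡ 25 × 25 ≡ 5 (mod 31)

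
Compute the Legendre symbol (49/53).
(49/53) = 49^{26} mod 53 = 1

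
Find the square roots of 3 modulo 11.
The square roots of 3 mod 11 are 5 and 6. Verify: 5² = 25 ≡ 3 mod 11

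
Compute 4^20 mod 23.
By repeated squaring mod 23: 4^{1}≡4, 4^{2}≡16, 4^{4}≡3, 4^{8}≡9, 4^{16}≡12. Then 4^{20} = 4^{16+4} ≡ 12 × 3 ≡ 13 mod 23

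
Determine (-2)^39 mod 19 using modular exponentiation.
Using Fermat: (-2)^{18} ≡ 1 (mod 19). 39 ≡ 3 (mod 18). So (-2)^{39} ≡ (-2)^{3} ≡ 11 (mod 19)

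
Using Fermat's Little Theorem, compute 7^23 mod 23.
By Fermat: 7^{22} ≡ 1 (mod 23). So 7^{23} = 7^{22} · 7^{1} ≡ 7^{1} ≡ 7 (mod 23)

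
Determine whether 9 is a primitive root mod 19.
9^{9} ≡ 1 (mod 19) and 9 < 18, so ord_19(9) = 9 ≠ 18 and 9 is not a primitive root.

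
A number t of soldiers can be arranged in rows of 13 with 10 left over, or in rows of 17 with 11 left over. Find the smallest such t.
M = 13 × 17 = 221. M₁ = 17, y₁ ≡ 10 mod 13. M₂ = 13, y₂ ≡ 4 mod 17. t = 10×17×10 + 11×13×4 ≡ 62 mod 221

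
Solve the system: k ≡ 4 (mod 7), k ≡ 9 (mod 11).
M = 7 × 11 = 77. M₁ = 11, y₁ ≡ 2 (mod 7). M₂ = 7, y₂ ≡ 8 (mod 11). k = 4×11×2 + 9×7×8 ≡ 53 (mod 77)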